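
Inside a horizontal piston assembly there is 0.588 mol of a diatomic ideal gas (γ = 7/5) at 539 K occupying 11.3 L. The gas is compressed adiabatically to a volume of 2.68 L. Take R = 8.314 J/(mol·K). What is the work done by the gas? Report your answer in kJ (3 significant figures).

Adiabatic: TV^(γ−1) = const with γ = 7/5.
T₂ = T₁ (V₁/V₂)^(γ−1) = 539 × (11.3/2.68)^0.4 = 539 × 1.778 = 958.4 K.
W_by = nCᵥ(T₁ − T₂) = (0.588)(20.79)(539 − 958.4) = -5126 J.

W ≈ -5.13 kJ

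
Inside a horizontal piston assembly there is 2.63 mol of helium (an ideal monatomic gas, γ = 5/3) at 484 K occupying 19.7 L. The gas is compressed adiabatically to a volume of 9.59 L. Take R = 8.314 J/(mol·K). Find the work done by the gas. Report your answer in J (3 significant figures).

Adiabatic: TV^(γ−1) = const with γ = 5/3.
T₂ = T₁ (V₁/V₂)^(γ−1) = 484 × (19.7/9.59)^0.667 = 484 × 1.616 = 782.1 K.
W_by = nCᵥ(T₁ − T₂) = (2.63)(12.47)(484 − 782.1) = -9778 J.

W ≈ -9780 J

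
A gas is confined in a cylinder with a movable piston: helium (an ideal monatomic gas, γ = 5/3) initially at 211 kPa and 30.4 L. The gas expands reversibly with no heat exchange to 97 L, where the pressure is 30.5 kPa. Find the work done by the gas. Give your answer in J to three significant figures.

Adiabatic: W = (P₁V₁ − P₂V₂)/(γ − 1) with γ = 5/3.
P₁V₁ = 6414 J, P₂V₂ = 2958 J.
W = (6414 − 2958) / 0.6667 = 5184 J.

W ≈ 5180 J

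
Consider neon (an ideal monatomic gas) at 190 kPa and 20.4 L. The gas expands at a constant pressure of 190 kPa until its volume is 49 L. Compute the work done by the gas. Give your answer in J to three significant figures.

W ≈ 5430 J

Isobaric: W = P ΔV.
W = (190 kPa)(49 − 20.4 L) = (190)(28.6) = 5434 J.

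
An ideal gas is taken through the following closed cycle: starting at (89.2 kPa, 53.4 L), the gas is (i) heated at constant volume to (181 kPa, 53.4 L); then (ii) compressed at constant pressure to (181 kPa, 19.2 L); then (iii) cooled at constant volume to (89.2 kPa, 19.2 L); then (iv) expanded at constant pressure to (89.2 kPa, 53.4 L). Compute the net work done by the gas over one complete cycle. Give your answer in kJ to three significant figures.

W_net ≈ -3.14 kJ

Constant-volume legs do no work.
W(ii) = (181)(19.2 − 53.4) = -6190 J; W(iv) = (89.2)(53.4 − 19.2) = 3051 J.
W_net = -6190 + 3051 = -3140 J (the counter-clockwise enclosed area).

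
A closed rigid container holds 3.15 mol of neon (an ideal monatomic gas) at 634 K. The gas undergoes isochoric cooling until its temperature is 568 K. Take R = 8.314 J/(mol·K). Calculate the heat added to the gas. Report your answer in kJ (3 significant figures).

Constant volume ⇒ W = 0, so Q = ΔU = nCᵥΔT with Cᵥ = 3R/2 = 12.47 J/(mol·K).
ΔU = (3.15)(12.47)(568 − 634) = -2593 J.

Q ≈ -2.59 kJ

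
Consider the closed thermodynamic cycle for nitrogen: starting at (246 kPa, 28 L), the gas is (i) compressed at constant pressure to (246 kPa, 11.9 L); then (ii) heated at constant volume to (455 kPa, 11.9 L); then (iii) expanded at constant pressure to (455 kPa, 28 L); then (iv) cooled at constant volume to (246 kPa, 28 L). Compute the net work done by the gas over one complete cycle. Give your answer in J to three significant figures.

W_net ≈ 3360 J

Constant-volume legs do no work.
W(i) = (246)(11.9 − 28) = -3961 J; W(iii) = (455)(28 − 11.9) = 7326 J.
W_net = -3961 + 7326 = 3365 J (the clockwise enclosed area).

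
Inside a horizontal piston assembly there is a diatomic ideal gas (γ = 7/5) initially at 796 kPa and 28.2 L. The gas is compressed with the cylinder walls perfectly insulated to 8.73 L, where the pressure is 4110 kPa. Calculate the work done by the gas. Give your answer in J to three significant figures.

W ≈ -33600 J

Adiabatic: W = (P₁V₁ − P₂V₂)/(γ − 1) with γ = 7/5.
P₁V₁ = 22447 J, P₂V₂ = 35880 J.
W = (22447 − 35880) / 0.4 = -33583 J.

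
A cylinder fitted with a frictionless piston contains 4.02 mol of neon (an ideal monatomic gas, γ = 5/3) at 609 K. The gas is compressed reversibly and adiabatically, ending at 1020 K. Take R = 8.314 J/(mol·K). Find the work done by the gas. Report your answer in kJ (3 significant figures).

W ≈ -20.6 kJ

Adiabatic ⇒ Q = 0, so W_by = −ΔU = nCᵥ(T₁ − T₂).
Cᵥ = 3R/2 = 12.47 J/(mol·K).
W = (4.02)(12.47)(609 − 1020) = -20605 J.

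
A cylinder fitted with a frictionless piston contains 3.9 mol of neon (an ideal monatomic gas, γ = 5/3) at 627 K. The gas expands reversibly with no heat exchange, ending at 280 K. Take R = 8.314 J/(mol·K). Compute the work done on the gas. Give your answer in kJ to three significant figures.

W ≈ -16.9 kJ

Adiabatic ⇒ Q = 0, so W_by = −ΔU = nCᵥ(T₁ − T₂).
Cᵥ = 3R/2 = 12.47 J/(mol·K).
W = (3.9)(12.47)(627 − 280) = 16877 J.
Work on gas = −W_by = -16877 J.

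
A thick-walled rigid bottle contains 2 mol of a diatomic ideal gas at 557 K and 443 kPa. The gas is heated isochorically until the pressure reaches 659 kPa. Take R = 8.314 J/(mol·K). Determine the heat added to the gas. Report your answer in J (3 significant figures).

Constant volume ⇒ W = 0, so Q = ΔU = nCᵥΔT with Cᵥ = 5R/2 = 20.79 J/(mol·K).
At constant V, T₂/T₁ = P₂/P₁ ⇒ ΔT = T₁(P₂/P₁ − 1) = 557·(659/443 − 1) = 271.6 K.
ΔU = (2)(20.79)(271.6) = 11290 J.

Q ≈ 11300 J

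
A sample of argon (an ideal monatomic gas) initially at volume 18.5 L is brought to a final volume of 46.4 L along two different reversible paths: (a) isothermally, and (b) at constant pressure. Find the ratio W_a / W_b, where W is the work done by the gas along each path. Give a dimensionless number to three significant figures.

W_a / W_b ≈ 0.610

Path (a) isothermal: W = P₁V₁ ln(V₂/V₁) → W_a/(P₁V₁) = 0.9195.
Path (b) isobaric: W = P₁(V₂ − V₁) → W_b/(P₁V₁) = 1.508.
W_a / W_b = 0.9195 / 1.508 = 0.6097.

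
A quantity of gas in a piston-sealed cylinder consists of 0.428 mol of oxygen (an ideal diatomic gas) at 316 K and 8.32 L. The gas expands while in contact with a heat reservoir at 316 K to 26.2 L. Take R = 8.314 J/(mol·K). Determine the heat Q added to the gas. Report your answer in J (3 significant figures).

Isothermal ⇒ ΔU = 0, so Q = W = nRT ln(V₂/V₁).
Q = (0.428)(8.314)(316) ln(26.2/8.32) = 1124 × 1.147 = 1290 J.

Q ≈ 1290 J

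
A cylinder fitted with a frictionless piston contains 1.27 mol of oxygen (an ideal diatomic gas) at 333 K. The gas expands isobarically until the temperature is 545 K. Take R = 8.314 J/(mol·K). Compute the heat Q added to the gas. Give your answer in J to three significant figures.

Isobaric: W = nRΔT = (1.27)(8.314)(212) = 2238 J.
ΔU = nCᵥΔT with Cᵥ = 5R/2: ΔU = (1.27)(20.79)(212) = 5596 J.
Q = ΔU + W = 5596 + 2238 = 7835 J.

Q ≈ 7830 J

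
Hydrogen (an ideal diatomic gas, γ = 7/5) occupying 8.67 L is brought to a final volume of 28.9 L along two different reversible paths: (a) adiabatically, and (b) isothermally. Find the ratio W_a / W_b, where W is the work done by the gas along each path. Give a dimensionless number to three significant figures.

W_a / W_b ≈ 0.794

Path (a) adiabatic: W = P₁V₁(1 − (V₁/V₂)^(γ−1))/(γ−1) → W_a/(P₁V₁) = 0.9555.
Path (b) isothermal: W = P₁V₁ ln(V₂/V₁) → W_b/(P₁V₁) = 1.204.
W_a / W_b = 0.9555 / 1.204 = 0.7936.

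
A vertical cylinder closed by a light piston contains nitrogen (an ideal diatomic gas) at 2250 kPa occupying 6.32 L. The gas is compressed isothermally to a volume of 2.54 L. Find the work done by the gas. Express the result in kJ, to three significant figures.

Isothermal: W = nRT ln(V₂/V₁) = P₁V₁ ln(V₂/V₁).
P₁V₁ = (2250 kPa)(6.32 L) = 14220 J.
W = 14220 × ln(2.54/6.32) = 14220 × -0.9116
W_by_gas = -12962 J.

W ≈ -13.0 kJ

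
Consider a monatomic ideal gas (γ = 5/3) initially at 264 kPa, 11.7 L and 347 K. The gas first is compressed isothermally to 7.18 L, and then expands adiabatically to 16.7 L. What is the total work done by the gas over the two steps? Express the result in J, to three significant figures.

W_total ≈ 486 J

Step 1 (isothermal): W = P₁V₁ ln(V₂/V₁) = (3089) ln(7.18/11.7) = -1508 J.
After step 1: P = 430.2 kPa, V = 7.18 L, T = 347 K.
Step 2 (adiabatic): W = (P₁V₁ − P₂V₂)/(γ−1) = (3089 − 1760)/0.667 = 1994 J.
W_total = -1508 + 1994 = 485.7 J.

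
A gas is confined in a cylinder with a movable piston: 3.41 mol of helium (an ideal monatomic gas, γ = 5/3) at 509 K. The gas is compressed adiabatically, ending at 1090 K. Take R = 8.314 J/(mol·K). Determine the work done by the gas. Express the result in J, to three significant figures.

Adiabatic ⇒ Q = 0, so W_by = −ΔU = nCᵥ(T₁ − T₂).
Cᵥ = 3R/2 = 12.47 J/(mol·K).
W = (3.41)(12.47)(509 − 1090) = -24708 J.

W ≈ -24700 J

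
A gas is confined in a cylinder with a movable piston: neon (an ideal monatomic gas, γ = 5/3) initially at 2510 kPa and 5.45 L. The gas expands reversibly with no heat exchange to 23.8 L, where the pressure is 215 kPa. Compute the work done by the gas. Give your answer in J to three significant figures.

W ≈ 12800 J

Adiabatic: W = (P₁V₁ − P₂V₂)/(γ − 1) with γ = 5/3.
P₁V₁ = 13680 J, P₂V₂ = 5117 J.
W = (13680 − 5117) / 0.6667 = 12844 J.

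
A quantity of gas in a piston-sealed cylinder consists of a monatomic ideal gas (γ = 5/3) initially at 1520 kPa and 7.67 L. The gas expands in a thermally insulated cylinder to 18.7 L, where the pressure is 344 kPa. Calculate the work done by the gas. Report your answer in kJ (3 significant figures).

W ≈ 7.84 kJ

Adiabatic: W = (P₁V₁ − P₂V₂)/(γ − 1) with γ = 5/3.
P₁V₁ = 11658 J, P₂V₂ = 6433 J.
W = (11658 − 6433) / 0.6667 = 7838 J.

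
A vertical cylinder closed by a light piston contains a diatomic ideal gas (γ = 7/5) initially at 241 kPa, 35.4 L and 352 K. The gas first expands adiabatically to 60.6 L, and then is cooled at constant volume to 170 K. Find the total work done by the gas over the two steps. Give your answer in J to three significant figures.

Step 1 (adiabatic): W = (P₁V₁ − P₂V₂)/(γ−1) = (8531 − 6881)/0.4 = 4127 J.
Step 2 (isochoric): W = 0 (constant volume).
W_total = 4127 + 0 = 4127 J.

W_total ≈ 4130 J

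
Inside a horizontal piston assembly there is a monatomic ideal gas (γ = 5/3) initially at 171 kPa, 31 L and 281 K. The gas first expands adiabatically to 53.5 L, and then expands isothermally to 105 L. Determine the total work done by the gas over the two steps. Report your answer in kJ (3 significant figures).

W_total ≈ 4.91 kJ

Step 1 (adiabatic): W = (P₁V₁ − P₂V₂)/(γ−1) = (5301 − 3684)/0.667 = 2425 J.
After step 1: P = 68.87 kPa, V = 53.5 L, T = 195.3 K.
Step 2 (isothermal): W = P₁V₁ ln(V₂/V₁) = (3684) ln(105/53.5) = 2484 J.
W_total = 2425 + 2484 = 4909 J.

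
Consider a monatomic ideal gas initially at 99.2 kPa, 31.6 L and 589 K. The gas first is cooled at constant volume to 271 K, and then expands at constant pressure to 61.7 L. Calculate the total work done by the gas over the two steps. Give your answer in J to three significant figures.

W_total ≈ 1370 J

Step 1 (isochoric): W = 0 (constant volume).
After step 1: P = 45.64 kPa (V unchanged).
Step 2 (isobaric): W = PΔV = (45.64 kPa)(61.7 − 31.6 L) = 1374 J.
W_total = 0 + 1374 = 1374 J.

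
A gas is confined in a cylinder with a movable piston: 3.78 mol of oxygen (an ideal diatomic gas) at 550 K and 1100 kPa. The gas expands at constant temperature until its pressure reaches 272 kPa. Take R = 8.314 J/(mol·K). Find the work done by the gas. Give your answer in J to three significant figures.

Isothermal process: W = nRT ln(V₂/V₁) = nRT ln(P₁/P₂).
W = (3.78)(8.314)(550) × ln(1100/272)
  = 17285 × ln(4.044) = 17285 × 1.397
W_by_gas = 24151 J.

W ≈ 24200 J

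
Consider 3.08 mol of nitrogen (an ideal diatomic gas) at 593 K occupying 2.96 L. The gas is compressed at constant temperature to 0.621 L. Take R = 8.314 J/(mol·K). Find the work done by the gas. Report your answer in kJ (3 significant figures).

Isothermal: W = nRT ln(V₂/V₁).
W = (3.08)(8.314)(593) × ln(0.621/2.96)
  = 15185 × -1.562
W_by_gas = -23713 J.

W ≈ -23.7 kJ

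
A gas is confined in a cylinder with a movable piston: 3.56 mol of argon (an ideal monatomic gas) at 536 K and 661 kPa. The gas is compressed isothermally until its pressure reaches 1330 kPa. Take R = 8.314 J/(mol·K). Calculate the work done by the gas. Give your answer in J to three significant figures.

W ≈ -11100 J

Isothermal process: W = nRT ln(V₂/V₁) = nRT ln(P₁/P₂).
W = (3.56)(8.314)(536) × ln(661/1330)
  = 15864 × ln(0.497) = 15864 × -0.6992
W_by_gas = -11092 J.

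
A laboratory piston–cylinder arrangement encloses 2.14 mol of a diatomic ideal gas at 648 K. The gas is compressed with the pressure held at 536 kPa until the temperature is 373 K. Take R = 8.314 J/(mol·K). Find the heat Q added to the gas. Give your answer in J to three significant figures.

Q ≈ -17100 J

Isobaric: W = nRΔT = (2.14)(8.314)(-275) = -4893 J.
ΔU = nCᵥΔT with Cᵥ = 5R/2: ΔU = (2.14)(20.79)(-275) = -12232 J.
Q = ΔU + W = -12232 − 4893 = -17125 J.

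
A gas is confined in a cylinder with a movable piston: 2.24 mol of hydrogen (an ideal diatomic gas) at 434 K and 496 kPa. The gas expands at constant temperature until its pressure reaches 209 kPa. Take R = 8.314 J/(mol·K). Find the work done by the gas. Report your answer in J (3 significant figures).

Isothermal process: W = nRT ln(V₂/V₁) = nRT ln(P₁/P₂).
W = (2.24)(8.314)(434) × ln(496/209)
  = 8083 × ln(2.373) = 8083 × 0.8642
W_by_gas = 6985 J.

W ≈ 6990 J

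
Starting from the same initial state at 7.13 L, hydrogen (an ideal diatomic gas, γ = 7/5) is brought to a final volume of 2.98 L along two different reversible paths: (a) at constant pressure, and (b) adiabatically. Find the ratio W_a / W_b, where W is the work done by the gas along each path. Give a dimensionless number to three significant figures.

W_a / W_b ≈ 0.558

Path (a) isobaric: W = P₁(V₂ − V₁) → W_a/(P₁V₁) = -0.582.
Path (b) adiabatic: W = P₁V₁(1 − (V₁/V₂)^(γ−1))/(γ−1) → W_b/(P₁V₁) = -1.044.
W_a / W_b = -0.582 / -1.044 = 0.5575.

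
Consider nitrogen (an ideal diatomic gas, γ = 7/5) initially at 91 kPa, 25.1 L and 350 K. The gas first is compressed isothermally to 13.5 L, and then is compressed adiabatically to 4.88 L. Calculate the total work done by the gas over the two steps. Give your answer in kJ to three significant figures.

W_total ≈ -4.28 kJ

Step 1 (isothermal): W = P₁V₁ ln(V₂/V₁) = (2284) ln(13.5/25.1) = -1417 J.
After step 1: P = 169.2 kPa, V = 13.5 L, T = 350 K.
Step 2 (adiabatic): W = (P₁V₁ − P₂V₂)/(γ−1) = (2284 − 3431)/0.4 = -2868 J.
W_total = -1417 − 2868 = -4285 J.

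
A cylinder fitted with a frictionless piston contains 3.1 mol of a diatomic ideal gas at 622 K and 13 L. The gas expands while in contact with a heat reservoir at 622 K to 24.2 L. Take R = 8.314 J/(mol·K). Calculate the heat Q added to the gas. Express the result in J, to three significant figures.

Q ≈ 9960 J

Isothermal ⇒ ΔU = 0, so Q = W = nRT ln(V₂/V₁).
Q = (3.1)(8.314)(622) ln(24.2/13) = 16031 × 0.6214 = 9962 J.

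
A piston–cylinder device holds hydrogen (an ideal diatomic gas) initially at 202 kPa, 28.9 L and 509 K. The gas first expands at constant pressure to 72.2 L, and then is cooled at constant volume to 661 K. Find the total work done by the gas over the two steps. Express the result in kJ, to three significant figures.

Step 1 (isobaric): W = PΔV = (202 kPa)(72.2 − 28.9 L) = 8747 J.
Step 2 (isochoric): W = 0 (constant volume).
W_total = 8747 + 0 = 8747 J.

W_total ≈ 8.75 kJ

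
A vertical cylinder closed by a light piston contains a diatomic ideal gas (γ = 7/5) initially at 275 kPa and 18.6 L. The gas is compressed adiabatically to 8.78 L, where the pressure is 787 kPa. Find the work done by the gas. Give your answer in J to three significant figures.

W ≈ -4490 J

Adiabatic: W = (P₁V₁ − P₂V₂)/(γ − 1) with γ = 7/5.
P₁V₁ = 5115 J, P₂V₂ = 6910 J.
W = (5115 − 6910) / 0.4 = -4487 J.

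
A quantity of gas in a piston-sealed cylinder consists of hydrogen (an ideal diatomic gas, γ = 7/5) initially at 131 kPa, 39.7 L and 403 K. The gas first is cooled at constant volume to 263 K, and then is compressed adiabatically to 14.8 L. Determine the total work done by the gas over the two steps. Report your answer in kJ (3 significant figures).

W_total ≈ -4.11 kJ

Step 1 (isochoric): W = 0 (constant volume).
After step 1: P = 85.49 kPa (V unchanged).
Step 2 (adiabatic): W = (P₁V₁ − P₂V₂)/(γ−1) = (3394 − 5036)/0.4 = -4106 J.
W_total = 0 − 4106 = -4106 J.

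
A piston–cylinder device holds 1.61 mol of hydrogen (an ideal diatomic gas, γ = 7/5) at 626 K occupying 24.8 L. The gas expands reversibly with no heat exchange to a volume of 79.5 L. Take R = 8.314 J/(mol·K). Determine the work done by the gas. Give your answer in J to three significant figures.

W ≈ 7800 J

Adiabatic: TV^(γ−1) = const with γ = 7/5.
T₂ = T₁ (V₁/V₂)^(γ−1) = 626 × (24.8/79.5)^0.4 = 626 × 0.6275 = 392.8 K.
W_by = nCᵥ(T₁ − T₂) = (1.61)(20.79)(626 − 392.8) = 7803 J.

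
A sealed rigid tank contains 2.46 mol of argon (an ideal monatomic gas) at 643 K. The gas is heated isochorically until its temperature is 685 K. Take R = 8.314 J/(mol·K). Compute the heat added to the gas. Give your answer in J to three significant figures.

Q ≈ 1290 J

Constant volume ⇒ W = 0, so Q = ΔU = nCᵥΔT with Cᵥ = 3R/2 = 12.47 J/(mol·K).
ΔU = (2.46)(12.47)(685 − 643) = 1289 J.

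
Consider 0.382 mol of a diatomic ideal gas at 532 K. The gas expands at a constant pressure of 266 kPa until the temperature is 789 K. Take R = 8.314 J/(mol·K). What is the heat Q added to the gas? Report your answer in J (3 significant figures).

Q ≈ 2860 J

Isobaric: W = nRΔT = (0.382)(8.314)(257) = 816.2 J.
ΔU = nCᵥΔT with Cᵥ = 5R/2: ΔU = (0.382)(20.79)(257) = 2041 J.
Q = ΔU + W = 2041 + 816.2 = 2857 J.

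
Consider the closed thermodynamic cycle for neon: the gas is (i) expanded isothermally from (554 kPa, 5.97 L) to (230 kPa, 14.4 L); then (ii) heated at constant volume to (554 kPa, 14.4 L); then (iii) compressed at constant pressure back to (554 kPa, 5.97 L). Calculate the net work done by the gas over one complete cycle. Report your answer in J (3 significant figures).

W_net ≈ -1760 J

Leg (i): W = PᵢVᵢ ln(V_f/Vᵢ) = (3307) ln(14.4/5.97) = 2912 J.
Leg (ii): W = 0.
Leg (iii): W = PΔV = (554)(5.97 − 14.4) = -4670 J.
W_net = 2912 − 4670 = -1758 J.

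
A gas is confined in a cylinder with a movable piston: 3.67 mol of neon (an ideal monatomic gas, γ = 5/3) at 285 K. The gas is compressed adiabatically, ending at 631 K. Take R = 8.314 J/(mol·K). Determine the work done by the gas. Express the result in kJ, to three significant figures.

W ≈ -15.8 kJ

Adiabatic ⇒ Q = 0, so W_by = −ΔU = nCᵥ(T₁ − T₂).
Cᵥ = 3R/2 = 12.47 J/(mol·K).
W = (3.67)(12.47)(285 − 631) = -15836 J.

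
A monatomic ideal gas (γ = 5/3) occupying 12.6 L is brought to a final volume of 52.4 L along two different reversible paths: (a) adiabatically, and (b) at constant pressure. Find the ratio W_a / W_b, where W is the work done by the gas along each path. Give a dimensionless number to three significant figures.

W_a / W_b ≈ 0.291

Path (a) adiabatic: W = P₁V₁(1 − (V₁/V₂)^(γ−1))/(γ−1) → W_a/(P₁V₁) = 0.92.
Path (b) isobaric: W = P₁(V₂ − V₁) → W_b/(P₁V₁) = 3.159.
W_a / W_b = 0.92 / 3.159 = 0.2912.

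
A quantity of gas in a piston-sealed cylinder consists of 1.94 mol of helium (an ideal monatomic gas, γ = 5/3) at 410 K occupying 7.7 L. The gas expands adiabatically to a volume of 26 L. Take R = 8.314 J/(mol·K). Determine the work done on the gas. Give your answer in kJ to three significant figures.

Adiabatic: TV^(γ−1) = const with γ = 5/3.
T₂ = T₁ (V₁/V₂)^(γ−1) = 410 × (7.7/26)^0.667 = 410 × 0.4443 = 182.2 K.
W_by = nCᵥ(T₁ − T₂) = (1.94)(12.47)(410 − 182.2) = 5512 J.
Work on gas = −W_by = -5512 J.

W ≈ -5.51 kJ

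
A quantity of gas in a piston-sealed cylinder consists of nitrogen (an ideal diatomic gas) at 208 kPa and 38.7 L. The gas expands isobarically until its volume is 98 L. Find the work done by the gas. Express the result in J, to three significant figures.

W ≈ 12300 J

Isobaric: W = P ΔV.
W = (208 kPa)(98 − 38.7 L) = (208)(59.3) = 12334 J.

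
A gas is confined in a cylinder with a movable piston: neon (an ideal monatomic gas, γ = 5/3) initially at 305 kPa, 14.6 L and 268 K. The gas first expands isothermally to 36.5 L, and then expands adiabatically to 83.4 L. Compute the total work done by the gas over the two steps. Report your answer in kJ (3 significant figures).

W_total ≈ 6.91 kJ

Step 1 (isothermal): W = P₁V₁ ln(V₂/V₁) = (4453) ln(36.5/14.6) = 4080 J.
After step 1: P = 122 kPa, V = 36.5 L, T = 268 K.
Step 2 (adiabatic): W = (P₁V₁ − P₂V₂)/(γ−1) = (4453 − 2567)/0.667 = 2829 J.
W_total = 4080 + 2829 = 6909 J.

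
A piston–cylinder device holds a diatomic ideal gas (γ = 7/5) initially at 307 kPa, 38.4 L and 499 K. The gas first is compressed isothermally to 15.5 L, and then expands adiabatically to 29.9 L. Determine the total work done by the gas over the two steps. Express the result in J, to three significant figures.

W_total ≈ -3880 J

Step 1 (isothermal): W = P₁V₁ ln(V₂/V₁) = (11789) ln(15.5/38.4) = -10695 J.
After step 1: P = 760.6 kPa, V = 15.5 L, T = 499 K.
Step 2 (adiabatic): W = (P₁V₁ − P₂V₂)/(γ−1) = (11789 − 9064)/0.4 = 6811 J.
W_total = -10695 + 6811 = -3884 J.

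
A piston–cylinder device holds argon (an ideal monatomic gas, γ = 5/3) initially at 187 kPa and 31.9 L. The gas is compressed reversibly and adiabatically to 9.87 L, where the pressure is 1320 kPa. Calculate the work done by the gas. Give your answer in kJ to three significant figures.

W ≈ -10.6 kJ

Adiabatic: W = (P₁V₁ − P₂V₂)/(γ − 1) with γ = 5/3.
P₁V₁ = 5965 J, P₂V₂ = 13028 J.
W = (5965 − 13028) / 0.6667 = -10595 J.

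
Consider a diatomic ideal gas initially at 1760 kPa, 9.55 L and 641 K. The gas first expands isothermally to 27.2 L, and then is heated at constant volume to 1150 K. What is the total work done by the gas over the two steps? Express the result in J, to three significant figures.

Step 1 (isothermal): W = P₁V₁ ln(V₂/V₁) = (16808) ln(27.2/9.55) = 17593 J.
Step 2 (isochoric): W = 0 (constant volume).
W_total = 17593 + 0 = 17593 J.

W_total ≈ 17600 J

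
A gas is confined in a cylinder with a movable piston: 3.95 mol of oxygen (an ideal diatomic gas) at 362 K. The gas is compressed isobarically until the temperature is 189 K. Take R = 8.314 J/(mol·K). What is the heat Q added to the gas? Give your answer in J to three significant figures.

Q ≈ -19900 J

Isobaric: W = nRΔT = (3.95)(8.314)(-173) = -5681 J.
ΔU = nCᵥΔT with Cᵥ = 5R/2: ΔU = (3.95)(20.79)(-173) = -14203 J.
Q = ΔU + W = -14203 − 5681 = -19885 J.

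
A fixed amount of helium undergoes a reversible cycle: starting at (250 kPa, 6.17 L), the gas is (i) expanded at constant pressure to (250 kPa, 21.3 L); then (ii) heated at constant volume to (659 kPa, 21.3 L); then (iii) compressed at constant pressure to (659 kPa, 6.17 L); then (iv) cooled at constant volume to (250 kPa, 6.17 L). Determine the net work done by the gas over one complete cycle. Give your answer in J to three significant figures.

W_net ≈ -6190 J

Constant-volume legs do no work.
W(i) = (250)(21.3 − 6.17) = 3782 J; W(iii) = (659)(6.17 − 21.3) = -9971 J.
W_net = 3782 − 9971 = -6188 J (the counter-clockwise enclosed area).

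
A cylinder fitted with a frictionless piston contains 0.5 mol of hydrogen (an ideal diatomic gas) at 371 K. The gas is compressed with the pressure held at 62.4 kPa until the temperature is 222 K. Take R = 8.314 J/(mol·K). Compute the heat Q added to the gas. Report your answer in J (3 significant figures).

Q ≈ -2170 J

Isobaric: W = nRΔT = (0.5)(8.314)(-149) = -619.4 J.
ΔU = nCᵥΔT with Cᵥ = 5R/2: ΔU = (0.5)(20.79)(-149) = -1548 J.
Q = ΔU + W = -1548 − 619.4 = -2168 J.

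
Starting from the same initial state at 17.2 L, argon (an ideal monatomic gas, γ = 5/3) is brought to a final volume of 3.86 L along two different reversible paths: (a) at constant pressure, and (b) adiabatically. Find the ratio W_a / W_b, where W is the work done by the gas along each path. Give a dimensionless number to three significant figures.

Path (a) isobaric: W = P₁(V₂ − V₁) → W_a/(P₁V₁) = -0.7756.
Path (b) adiabatic: W = P₁V₁(1 − (V₁/V₂)^(γ−1))/(γ−1) → W_b/(P₁V₁) = -2.562.
W_a / W_b = -0.7756 / -2.562 = 0.3027.

W_a / W_b ≈ 0.303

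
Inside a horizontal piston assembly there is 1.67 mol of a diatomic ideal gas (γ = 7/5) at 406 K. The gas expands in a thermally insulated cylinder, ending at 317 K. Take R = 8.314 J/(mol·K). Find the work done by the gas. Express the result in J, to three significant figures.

Adiabatic ⇒ Q = 0, so W_by = −ΔU = nCᵥ(T₁ − T₂).
Cᵥ = 5R/2 = 20.79 J/(mol·K).
W = (1.67)(20.79)(406 − 317) = 3089 J.

W ≈ 3090 J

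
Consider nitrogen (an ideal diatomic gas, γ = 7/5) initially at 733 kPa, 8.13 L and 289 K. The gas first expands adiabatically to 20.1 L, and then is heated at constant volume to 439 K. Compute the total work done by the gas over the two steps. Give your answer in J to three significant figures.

Step 1 (adiabatic): W = (P₁V₁ − P₂V₂)/(γ−1) = (5959 − 4149)/0.4 = 4526 J.
Step 2 (isochoric): W = 0 (constant volume).
W_total = 4526 + 0 = 4526 J.

W_total ≈ 4530 J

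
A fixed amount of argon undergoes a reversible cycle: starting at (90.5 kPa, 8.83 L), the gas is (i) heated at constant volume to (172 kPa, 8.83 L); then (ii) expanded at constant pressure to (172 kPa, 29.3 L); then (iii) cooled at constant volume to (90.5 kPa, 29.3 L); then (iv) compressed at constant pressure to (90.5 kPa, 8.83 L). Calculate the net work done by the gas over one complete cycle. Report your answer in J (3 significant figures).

Constant-volume legs do no work.
W(ii) = (172)(29.3 − 8.83) = 3521 J; W(iv) = (90.5)(8.83 − 29.3) = -1853 J.
W_net = 3521 − 1853 = 1668 J (the clockwise enclosed area).

W_net ≈ 1670 J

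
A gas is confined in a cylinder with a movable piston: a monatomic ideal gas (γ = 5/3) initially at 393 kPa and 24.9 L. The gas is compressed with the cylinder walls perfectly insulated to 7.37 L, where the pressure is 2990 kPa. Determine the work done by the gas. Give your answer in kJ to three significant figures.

Adiabatic: W = (P₁V₁ − P₂V₂)/(γ − 1) with γ = 5/3.
P₁V₁ = 9786 J, P₂V₂ = 22036 J.
W = (9786 − 22036) / 0.6667 = -18376 J.

W ≈ -18.4 kJ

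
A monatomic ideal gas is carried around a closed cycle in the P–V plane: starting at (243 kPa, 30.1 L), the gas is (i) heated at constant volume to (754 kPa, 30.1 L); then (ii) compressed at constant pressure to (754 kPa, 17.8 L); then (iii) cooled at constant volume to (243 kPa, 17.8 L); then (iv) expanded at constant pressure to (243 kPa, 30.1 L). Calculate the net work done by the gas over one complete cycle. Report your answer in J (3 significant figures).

Constant-volume legs do no work.
W(ii) = (754)(17.8 − 30.1) = -9274 J; W(iv) = (243)(30.1 − 17.8) = 2989 J.
W_net = -9274 + 2989 = -6285 J (the counter-clockwise enclosed area).

W_net ≈ -6290 J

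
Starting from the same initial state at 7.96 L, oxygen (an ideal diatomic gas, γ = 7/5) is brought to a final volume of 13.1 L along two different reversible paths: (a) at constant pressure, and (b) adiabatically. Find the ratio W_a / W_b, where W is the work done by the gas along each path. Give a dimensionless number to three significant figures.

W_a / W_b ≈ 1.43

Path (a) isobaric: W = P₁(V₂ − V₁) → W_a/(P₁V₁) = 0.6457.
Path (b) adiabatic: W = P₁V₁(1 − (V₁/V₂)^(γ−1))/(γ−1) → W_b/(P₁V₁) = 0.4517.
W_a / W_b = 0.6457 / 0.4517 = 1.43.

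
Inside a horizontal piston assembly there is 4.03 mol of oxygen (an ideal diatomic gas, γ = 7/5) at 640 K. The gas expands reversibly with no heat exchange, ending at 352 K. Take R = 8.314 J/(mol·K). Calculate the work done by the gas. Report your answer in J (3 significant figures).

Adiabatic ⇒ Q = 0, so W_by = −ΔU = nCᵥ(T₁ − T₂).
Cᵥ = 5R/2 = 20.79 J/(mol·K).
W = (4.03)(20.79)(640 − 352) = 24124 J.

W ≈ 24100 J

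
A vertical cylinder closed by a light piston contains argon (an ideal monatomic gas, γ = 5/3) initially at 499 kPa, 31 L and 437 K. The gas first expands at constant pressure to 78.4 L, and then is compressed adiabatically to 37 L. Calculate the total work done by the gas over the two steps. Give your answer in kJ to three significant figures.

W_total ≈ -14.5 kJ

Step 1 (isobaric): W = PΔV = (499 kPa)(78.4 − 31 L) = 23653 J.
After step 1: P = 499 kPa, V = 78.4 L, T = 1105 K.
Step 2 (adiabatic): W = (P₁V₁ − P₂V₂)/(γ−1) = (39122 − 64540)/0.667 = -38127 J.
W_total = 23653 − 38127 = -14474 J.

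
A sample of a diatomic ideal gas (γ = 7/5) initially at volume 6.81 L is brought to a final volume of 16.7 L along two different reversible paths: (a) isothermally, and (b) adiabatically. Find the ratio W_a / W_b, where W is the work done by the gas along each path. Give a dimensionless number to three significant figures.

Path (a) isothermal: W = P₁V₁ ln(V₂/V₁) → W_a/(P₁V₁) = 0.897.
Path (b) adiabatic: W = P₁V₁(1 − (V₁/V₂)^(γ−1))/(γ−1) → W_b/(P₁V₁) = 0.7537.
W_a / W_b = 0.897 / 0.7537 = 1.19.

W_a / W_b ≈ 1.19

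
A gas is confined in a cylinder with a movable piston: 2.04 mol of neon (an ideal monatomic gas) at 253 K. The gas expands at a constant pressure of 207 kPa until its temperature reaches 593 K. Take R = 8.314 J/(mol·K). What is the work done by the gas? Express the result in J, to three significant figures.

Isobaric: W = P ΔV = nR ΔT.
W = (2.04)(8.314)(593 − 253) = 5767 J.

W ≈ 5770 J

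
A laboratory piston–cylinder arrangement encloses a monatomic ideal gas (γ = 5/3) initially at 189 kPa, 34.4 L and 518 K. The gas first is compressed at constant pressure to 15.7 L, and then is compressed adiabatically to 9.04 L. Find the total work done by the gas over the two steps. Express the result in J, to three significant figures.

W_total ≈ -5510 J

Step 1 (isobaric): W = PΔV = (189 kPa)(15.7 − 34.4 L) = -3534 J.
After step 1: P = 189 kPa, V = 15.7 L, T = 236.4 K.
Step 2 (adiabatic): W = (P₁V₁ − P₂V₂)/(γ−1) = (2967 − 4287)/0.667 = -1980 J.
W_total = -3534 − 1980 = -5514 J.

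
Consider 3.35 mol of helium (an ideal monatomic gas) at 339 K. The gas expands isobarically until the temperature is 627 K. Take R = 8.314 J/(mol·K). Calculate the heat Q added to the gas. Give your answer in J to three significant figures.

Isobaric: W = nRΔT = (3.35)(8.314)(288) = 8021 J.
ΔU = nCᵥΔT with Cᵥ = 3R/2: ΔU = (3.35)(12.47)(288) = 12032 J.
Q = ΔU + W = 12032 + 8021 = 20053 J.

Q ≈ 20100 J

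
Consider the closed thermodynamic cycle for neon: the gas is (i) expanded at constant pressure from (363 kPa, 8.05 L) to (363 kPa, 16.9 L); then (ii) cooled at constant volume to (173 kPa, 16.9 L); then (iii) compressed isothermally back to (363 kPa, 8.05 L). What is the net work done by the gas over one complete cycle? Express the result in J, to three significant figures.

Leg (i): W = PΔV = (363)(16.9 − 8.05) = 3213 J.
Leg (ii): W = 0.
Leg (iii): W = PᵢVᵢ ln(V_f/Vᵢ) = (2924) ln(8.05/16.9) = -2168 J.
W_net = 3213 − 2168 = 1044 J.

W_net ≈ 1040 J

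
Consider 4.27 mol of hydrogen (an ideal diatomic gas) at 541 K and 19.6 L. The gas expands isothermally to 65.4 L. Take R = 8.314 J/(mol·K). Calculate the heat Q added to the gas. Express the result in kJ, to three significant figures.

Q ≈ 23.1 kJ

Isothermal ⇒ ΔU = 0, so Q = W = nRT ln(V₂/V₁).
Q = (4.27)(8.314)(541) ln(65.4/19.6) = 19206 × 1.205 = 23143 J.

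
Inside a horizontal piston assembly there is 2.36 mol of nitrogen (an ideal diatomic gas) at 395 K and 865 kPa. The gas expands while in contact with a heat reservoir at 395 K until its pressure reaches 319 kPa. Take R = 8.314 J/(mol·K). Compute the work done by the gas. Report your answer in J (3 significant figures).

Isothermal process: W = nRT ln(V₂/V₁) = nRT ln(P₁/P₂).
W = (2.36)(8.314)(395) × ln(865/319)
  = 7750 × ln(2.712) = 7750 × 0.9975
W_by_gas = 7731 J.

W ≈ 7730 J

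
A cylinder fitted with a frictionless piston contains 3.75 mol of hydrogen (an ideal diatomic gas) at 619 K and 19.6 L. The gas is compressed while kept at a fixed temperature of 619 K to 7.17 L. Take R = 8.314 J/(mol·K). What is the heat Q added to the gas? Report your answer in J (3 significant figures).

Q ≈ -19400 J

Isothermal ⇒ ΔU = 0, so Q = W = nRT ln(V₂/V₁).
Q = (3.75)(8.314)(619) ln(7.17/19.6) = 19299 × -1.006 = -19407 J.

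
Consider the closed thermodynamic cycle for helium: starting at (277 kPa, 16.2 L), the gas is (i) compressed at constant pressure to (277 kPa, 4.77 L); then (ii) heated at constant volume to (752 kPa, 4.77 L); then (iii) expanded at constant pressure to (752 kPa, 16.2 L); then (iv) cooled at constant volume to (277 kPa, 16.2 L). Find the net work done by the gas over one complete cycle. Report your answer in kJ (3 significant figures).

Constant-volume legs do no work.
W(i) = (277)(4.77 − 16.2) = -3166 J; W(iii) = (752)(16.2 − 4.77) = 8595 J.
W_net = -3166 + 8595 = 5429 J (the clockwise enclosed area).

W_net ≈ 5.43 kJ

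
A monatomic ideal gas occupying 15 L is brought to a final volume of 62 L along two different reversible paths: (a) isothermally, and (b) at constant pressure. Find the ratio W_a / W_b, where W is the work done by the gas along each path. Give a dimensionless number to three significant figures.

W_a / W_b ≈ 0.453

Path (a) isothermal: W = P₁V₁ ln(V₂/V₁) → W_a/(P₁V₁) = 1.419.
Path (b) isobaric: W = P₁(V₂ − V₁) → W_b/(P₁V₁) = 3.133.
W_a / W_b = 1.419 / 3.133 = 0.4529.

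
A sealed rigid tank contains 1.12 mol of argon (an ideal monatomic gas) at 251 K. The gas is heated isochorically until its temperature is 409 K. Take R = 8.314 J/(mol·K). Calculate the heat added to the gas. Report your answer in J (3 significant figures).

Constant volume ⇒ W = 0, so Q = ΔU = nCᵥΔT with Cᵥ = 3R/2 = 12.47 J/(mol·K).
ΔU = (1.12)(12.47)(409 − 251) = 2207 J.

Q ≈ 2210 J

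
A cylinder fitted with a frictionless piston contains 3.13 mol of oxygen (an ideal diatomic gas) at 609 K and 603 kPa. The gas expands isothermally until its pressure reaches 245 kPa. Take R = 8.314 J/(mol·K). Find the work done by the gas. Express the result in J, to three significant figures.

W ≈ 14300 J

Isothermal process: W = nRT ln(V₂/V₁) = nRT ln(P₁/P₂).
W = (3.13)(8.314)(609) × ln(603/245)
  = 15848 × ln(2.461) = 15848 × 0.9007
W_by_gas = 14274 J.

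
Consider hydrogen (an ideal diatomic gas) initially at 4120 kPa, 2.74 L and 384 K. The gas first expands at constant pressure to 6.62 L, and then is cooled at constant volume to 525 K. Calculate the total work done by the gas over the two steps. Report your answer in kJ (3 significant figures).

W_total ≈ 16.0 kJ

Step 1 (isobaric): W = PΔV = (4120 kPa)(6.62 − 2.74 L) = 15986 J.
Step 2 (isochoric): W = 0 (constant volume).
W_total = 15986 + 0 = 15986 J.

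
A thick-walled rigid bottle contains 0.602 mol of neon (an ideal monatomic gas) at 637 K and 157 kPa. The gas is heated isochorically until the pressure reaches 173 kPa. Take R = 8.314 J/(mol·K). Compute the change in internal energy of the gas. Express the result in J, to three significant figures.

ΔU ≈ 487 J

Constant volume ⇒ W = 0, so Q = ΔU = nCᵥΔT with Cᵥ = 3R/2 = 12.47 J/(mol·K).
At constant V, T₂/T₁ = P₂/P₁ ⇒ ΔT = T₁(P₂/P₁ − 1) = 637·(173/157 − 1) = 64.92 K.
ΔU = (0.602)(12.47)(64.92) = 487.4 J.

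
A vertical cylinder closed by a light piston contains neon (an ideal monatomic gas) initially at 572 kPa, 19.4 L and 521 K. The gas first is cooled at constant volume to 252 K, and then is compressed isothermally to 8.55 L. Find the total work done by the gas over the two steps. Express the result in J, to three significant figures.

Step 1 (isochoric): W = 0 (constant volume).
After step 1: P = 276.7 kPa (V unchanged).
Step 2 (isothermal): W = P₁V₁ ln(V₂/V₁) = (5367) ln(8.55/19.4) = -4398 J.
W_total = 0 − 4398 = -4398 J.

W_total ≈ -4400 J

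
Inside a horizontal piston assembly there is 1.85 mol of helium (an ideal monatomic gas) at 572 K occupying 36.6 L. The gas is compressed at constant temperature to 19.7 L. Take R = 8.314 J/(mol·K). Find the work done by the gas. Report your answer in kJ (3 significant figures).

Isothermal: W = nRT ln(V₂/V₁).
W = (1.85)(8.314)(572) × ln(19.7/36.6)
  = 8798 × -0.6194
W_by_gas = -5450 J.

W ≈ -5.45 kJ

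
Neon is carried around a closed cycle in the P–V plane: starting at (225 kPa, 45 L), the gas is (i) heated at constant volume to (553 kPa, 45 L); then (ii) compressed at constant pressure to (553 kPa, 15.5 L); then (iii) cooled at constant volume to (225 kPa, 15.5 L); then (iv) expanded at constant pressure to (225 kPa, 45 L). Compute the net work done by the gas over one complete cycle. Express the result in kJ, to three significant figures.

Constant-volume legs do no work.
W(ii) = (553)(15.5 − 45) = -16314 J; W(iv) = (225)(45 − 15.5) = 6638 J.
W_net = -16314 + 6638 = -9676 J (the counter-clockwise enclosed area).

W_net ≈ -9.68 kJ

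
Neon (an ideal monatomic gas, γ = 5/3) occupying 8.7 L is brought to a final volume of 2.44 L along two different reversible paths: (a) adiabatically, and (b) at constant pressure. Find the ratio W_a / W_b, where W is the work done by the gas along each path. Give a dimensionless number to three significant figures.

Path (a) adiabatic: W = P₁V₁(1 − (V₁/V₂)^(γ−1))/(γ−1) → W_a/(P₁V₁) = -2.001.
Path (b) isobaric: W = P₁(V₂ − V₁) → W_b/(P₁V₁) = -0.7195.
W_a / W_b = -2.001 / -0.7195 = 2.781.

W_a / W_b ≈ 2.78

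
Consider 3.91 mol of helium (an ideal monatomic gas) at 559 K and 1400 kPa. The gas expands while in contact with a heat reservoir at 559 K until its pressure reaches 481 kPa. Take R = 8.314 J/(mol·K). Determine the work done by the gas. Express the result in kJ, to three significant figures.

Isothermal process: W = nRT ln(V₂/V₁) = nRT ln(P₁/P₂).
W = (3.91)(8.314)(559) × ln(1400/481)
  = 18172 × ln(2.911) = 18172 × 1.068
W_by_gas = 19414 J.

W ≈ 19.4 kJ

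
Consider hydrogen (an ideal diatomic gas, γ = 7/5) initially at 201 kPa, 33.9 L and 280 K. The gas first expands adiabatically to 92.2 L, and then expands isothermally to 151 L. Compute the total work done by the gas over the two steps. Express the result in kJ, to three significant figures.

Step 1 (adiabatic): W = (P₁V₁ − P₂V₂)/(γ−1) = (6814 − 4566)/0.4 = 5619 J.
After step 1: P = 49.53 kPa, V = 92.2 L, T = 187.6 K.
Step 2 (isothermal): W = P₁V₁ ln(V₂/V₁) = (4566) ln(151/92.2) = 2253 J.
W_total = 5619 + 2253 = 7871 J.

W_total ≈ 7.87 kJ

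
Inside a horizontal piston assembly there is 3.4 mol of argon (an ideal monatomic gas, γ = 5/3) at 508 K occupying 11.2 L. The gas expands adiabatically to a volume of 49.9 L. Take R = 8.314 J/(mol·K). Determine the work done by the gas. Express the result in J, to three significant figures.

W ≈ 13600 J

Adiabatic: TV^(γ−1) = const with γ = 5/3.
T₂ = T₁ (V₁/V₂)^(γ−1) = 508 × (11.2/49.9)^0.667 = 508 × 0.3693 = 187.6 K.
W_by = nCᵥ(T₁ − T₂) = (3.4)(12.47)(508 − 187.6) = 13585 J.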